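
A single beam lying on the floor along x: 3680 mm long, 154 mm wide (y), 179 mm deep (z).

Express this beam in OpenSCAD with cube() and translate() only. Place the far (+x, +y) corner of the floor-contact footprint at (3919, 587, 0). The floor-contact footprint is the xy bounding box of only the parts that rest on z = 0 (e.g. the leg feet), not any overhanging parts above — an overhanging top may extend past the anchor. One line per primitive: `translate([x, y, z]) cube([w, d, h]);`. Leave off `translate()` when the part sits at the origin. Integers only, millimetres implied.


translate([239, 433, 0]) cube([3680, 154, 179]);


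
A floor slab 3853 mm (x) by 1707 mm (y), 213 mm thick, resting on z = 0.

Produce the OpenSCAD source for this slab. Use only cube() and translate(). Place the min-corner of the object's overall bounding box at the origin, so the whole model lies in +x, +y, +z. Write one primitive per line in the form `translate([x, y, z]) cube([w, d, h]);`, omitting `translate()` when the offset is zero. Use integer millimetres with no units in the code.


cube([3853, 1707, 213]);


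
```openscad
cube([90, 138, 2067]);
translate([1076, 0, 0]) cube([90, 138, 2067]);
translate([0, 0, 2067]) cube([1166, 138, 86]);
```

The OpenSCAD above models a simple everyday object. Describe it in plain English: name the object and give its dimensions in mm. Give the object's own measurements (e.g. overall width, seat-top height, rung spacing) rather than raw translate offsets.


A door frame. The clear opening is 986 mm wide and 2067 mm high. Two 90 mm wide jambs, 138 mm deep, stand either side of the opening from the floor to the top of the opening. A 86 mm thick head sits across the top of both jambs, spanning the full outside width of the frame.


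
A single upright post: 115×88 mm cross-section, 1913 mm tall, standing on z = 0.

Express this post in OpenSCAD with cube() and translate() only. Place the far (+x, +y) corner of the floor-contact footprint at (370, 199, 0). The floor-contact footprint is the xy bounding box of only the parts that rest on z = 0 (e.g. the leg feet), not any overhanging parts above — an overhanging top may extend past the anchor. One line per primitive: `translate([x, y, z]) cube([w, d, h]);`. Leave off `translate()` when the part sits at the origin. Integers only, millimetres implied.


translate([255, 111, 0]) cube([115, 88, 1913]);


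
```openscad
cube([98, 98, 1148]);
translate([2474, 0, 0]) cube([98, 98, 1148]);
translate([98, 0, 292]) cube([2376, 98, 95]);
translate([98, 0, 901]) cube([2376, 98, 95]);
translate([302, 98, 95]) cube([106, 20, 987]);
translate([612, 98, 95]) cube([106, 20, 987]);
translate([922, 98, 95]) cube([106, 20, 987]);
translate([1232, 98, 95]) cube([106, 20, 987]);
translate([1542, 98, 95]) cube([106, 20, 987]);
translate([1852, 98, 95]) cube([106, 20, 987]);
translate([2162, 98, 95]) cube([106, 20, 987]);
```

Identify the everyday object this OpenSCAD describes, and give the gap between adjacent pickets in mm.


A fence section. The picket gap is 204 mm.

Two posts, two rails, 7 pickets — a fence section. Span 2376 mm holds 7 pickets of 106 mm with 8 equal gaps: ⌊(2376 − 7·106) / 8⌋ = 204 mm.


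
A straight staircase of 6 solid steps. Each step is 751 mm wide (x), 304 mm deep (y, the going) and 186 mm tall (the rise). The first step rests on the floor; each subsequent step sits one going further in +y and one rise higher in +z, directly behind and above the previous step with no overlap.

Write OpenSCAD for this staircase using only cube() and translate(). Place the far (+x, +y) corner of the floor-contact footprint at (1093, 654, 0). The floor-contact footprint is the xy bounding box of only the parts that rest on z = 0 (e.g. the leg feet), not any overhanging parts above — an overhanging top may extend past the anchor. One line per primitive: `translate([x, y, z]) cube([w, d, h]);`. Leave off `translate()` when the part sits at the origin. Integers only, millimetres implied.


translate([342, 350, 0]) cube([751, 304, 186]);
translate([342, 654, 186]) cube([751, 304, 186]);
translate([342, 958, 372]) cube([751, 304, 186]);
translate([342, 1262, 558]) cube([751, 304, 186]);
translate([342, 1566, 744]) cube([751, 304, 186]);
translate([342, 1870, 930]) cube([751, 304, 186]);


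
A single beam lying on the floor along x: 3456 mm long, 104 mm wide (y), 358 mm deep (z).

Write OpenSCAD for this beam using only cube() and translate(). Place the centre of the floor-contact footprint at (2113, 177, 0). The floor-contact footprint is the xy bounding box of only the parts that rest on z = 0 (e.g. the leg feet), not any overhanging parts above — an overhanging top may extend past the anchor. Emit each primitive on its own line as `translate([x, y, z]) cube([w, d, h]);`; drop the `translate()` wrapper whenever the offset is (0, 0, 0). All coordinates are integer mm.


translate([385, 125, 0]) cube([3456, 104, 358]);


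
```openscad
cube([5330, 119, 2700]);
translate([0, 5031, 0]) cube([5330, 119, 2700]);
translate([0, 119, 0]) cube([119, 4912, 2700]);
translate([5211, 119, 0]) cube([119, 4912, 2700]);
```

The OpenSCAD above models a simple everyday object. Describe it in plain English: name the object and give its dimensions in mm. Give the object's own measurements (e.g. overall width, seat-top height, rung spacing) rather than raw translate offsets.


The wall frame of a small rectangular building: four walls, each 2700 mm tall and 119 mm thick, enclosing a footprint 5330 mm (x) by 5150 mm (y) outside-to-outside, with no floor or roof. The front and back walls (the −y and +y sides) span the full width; the two side walls fit between them.


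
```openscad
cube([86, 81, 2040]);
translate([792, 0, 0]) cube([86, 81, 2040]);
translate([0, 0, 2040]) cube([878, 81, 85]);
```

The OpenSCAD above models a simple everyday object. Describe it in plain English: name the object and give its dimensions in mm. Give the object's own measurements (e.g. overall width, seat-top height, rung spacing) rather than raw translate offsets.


A door frame. The clear opening is 706 mm wide and 2040 mm high. Two 86 mm wide jambs, 81 mm deep, stand either side of the opening from the floor to the top of the opening. A 85 mm thick head sits across the top of both jambs, spanning the full outside width of the frame.


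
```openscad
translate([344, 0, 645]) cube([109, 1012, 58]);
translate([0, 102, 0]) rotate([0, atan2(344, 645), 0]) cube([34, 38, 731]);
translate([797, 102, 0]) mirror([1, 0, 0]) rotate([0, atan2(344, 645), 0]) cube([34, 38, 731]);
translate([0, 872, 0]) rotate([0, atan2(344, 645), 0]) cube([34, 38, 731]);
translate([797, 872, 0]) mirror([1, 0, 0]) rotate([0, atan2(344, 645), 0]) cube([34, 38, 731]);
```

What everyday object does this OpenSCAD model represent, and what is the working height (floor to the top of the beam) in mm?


A sawhorse. The overall height is 703 mm.

A beam across two mirrored pairs of raked legs — a sawhorse. The beam's underside is at z = 645 (matching the legs' vertical rise in atan2(344, 645)) and the beam is 58 mm tall, so its top is at 645 + 58 = 703 mm. The raked legs top out at the beam's underside, so that is the highest point.


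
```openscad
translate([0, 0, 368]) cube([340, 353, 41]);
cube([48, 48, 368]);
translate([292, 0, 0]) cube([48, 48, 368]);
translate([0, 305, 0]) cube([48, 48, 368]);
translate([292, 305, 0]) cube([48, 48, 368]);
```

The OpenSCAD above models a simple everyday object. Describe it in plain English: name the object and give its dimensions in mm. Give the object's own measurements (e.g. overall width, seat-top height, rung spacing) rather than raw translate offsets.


A four-legged stool. The seat is a 340×353×41 mm slab whose top surface is at z = 409 mm; four square legs, each 48×48 mm in cross-section, run from the floor (z = 0) to the underside of the seat, each flush with a corner of the seat.


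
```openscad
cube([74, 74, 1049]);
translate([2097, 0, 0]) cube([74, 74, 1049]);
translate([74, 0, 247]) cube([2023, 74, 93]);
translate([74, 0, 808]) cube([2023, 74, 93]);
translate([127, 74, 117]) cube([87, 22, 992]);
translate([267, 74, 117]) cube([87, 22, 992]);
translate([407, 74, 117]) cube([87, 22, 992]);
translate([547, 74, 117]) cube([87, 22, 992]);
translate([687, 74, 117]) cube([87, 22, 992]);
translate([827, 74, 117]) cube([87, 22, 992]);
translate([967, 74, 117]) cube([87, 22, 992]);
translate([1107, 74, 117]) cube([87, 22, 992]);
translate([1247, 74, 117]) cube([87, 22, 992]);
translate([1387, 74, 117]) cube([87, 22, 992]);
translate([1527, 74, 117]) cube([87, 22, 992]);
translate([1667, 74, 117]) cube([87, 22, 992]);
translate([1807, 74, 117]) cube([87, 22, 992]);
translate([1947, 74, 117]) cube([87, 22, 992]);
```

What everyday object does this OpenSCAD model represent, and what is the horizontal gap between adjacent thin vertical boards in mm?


A fence section. The picket gap is 53 mm.

Two posts, two rails, 14 pickets — a fence section. Span 2023 mm holds 14 pickets of 87 mm with 15 equal gaps: ⌊(2023 − 14·87) / 15⌋ = 53 mm.


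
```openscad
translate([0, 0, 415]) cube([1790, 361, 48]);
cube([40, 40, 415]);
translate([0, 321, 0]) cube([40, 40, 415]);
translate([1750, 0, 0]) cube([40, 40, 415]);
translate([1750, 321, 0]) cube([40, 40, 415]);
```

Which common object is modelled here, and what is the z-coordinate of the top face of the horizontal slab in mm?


A bench. The seat-top height is 463 mm.

A long slab on four corner posts — a bench. The slab sits at z = 415 with thickness 48, so the top is 415 + 48 = 463 mm.


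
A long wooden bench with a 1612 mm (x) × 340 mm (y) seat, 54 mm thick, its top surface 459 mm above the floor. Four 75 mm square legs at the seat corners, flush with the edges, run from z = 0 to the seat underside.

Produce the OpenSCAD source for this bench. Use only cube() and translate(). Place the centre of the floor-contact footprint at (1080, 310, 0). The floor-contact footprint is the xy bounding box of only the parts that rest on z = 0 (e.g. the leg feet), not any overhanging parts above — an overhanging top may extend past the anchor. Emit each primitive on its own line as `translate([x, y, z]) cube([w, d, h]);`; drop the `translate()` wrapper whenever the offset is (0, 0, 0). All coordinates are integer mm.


translate([274, 140, 405]) cube([1612, 340, 54]);
translate([274, 140, 0]) cube([75, 75, 405]);
translate([274, 405, 0]) cube([75, 75, 405]);
translate([1811, 140, 0]) cube([75, 75, 405]);
translate([1811, 405, 0]) cube([75, 75, 405]);


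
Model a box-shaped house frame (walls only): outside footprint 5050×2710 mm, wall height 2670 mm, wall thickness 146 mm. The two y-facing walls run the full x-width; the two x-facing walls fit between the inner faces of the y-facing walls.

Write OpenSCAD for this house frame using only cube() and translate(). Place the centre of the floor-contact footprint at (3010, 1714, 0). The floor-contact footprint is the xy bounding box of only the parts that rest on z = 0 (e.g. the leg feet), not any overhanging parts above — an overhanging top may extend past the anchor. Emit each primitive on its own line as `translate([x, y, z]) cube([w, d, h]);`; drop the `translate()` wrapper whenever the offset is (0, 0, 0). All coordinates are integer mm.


translate([485, 359, 0]) cube([5050, 146, 2670]);
translate([485, 2923, 0]) cube([5050, 146, 2670]);
translate([485, 505, 0]) cube([146, 2418, 2670]);
translate([5389, 505, 0]) cube([146, 2418, 2670]);


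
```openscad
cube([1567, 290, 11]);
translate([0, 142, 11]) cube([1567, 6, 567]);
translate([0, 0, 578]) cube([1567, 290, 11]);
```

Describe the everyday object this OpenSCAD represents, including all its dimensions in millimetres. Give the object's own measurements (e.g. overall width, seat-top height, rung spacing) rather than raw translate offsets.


An I-beam lying along x, 1567 mm long. Overall section height 589 mm. Two flanges 290 mm wide (y) and 11 mm thick, one on the floor and one at the top; a web 6 mm thick runs between them, centred on the flange width.


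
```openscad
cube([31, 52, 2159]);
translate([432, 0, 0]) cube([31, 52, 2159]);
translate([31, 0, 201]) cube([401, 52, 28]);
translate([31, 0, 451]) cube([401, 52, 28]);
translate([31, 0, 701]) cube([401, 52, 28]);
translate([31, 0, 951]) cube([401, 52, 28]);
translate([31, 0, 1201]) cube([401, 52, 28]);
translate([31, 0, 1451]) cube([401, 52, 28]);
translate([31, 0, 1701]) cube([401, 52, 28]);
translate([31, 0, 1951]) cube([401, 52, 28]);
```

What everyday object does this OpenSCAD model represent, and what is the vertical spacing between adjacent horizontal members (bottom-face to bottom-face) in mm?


A ladder. The rung spacing is 250 mm.

Two tall 31×52 posts with 8 short bars between them — a ladder. Adjacent rungs sit at z = 201 and z = 451, so the spacing is 451 − 201 = 250 mm.


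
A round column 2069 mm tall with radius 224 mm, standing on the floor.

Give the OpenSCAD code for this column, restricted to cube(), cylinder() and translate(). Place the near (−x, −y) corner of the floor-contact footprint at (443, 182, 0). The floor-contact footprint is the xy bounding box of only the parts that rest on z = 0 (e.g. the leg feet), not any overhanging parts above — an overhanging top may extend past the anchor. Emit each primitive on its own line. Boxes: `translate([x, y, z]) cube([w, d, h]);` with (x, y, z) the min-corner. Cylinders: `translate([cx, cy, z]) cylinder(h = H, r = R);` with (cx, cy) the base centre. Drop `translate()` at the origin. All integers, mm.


translate([667, 406, 0]) cylinder(h = 2069, r = 224);


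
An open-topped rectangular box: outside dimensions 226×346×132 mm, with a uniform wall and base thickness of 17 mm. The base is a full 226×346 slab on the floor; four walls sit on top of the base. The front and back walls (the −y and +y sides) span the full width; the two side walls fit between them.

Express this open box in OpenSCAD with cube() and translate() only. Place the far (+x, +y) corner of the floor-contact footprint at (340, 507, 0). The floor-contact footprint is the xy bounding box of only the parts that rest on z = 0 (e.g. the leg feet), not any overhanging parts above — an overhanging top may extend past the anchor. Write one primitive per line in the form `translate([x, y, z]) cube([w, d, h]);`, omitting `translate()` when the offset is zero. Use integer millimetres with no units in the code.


translate([114, 161, 0]) cube([226, 346, 17]);
translate([114, 161, 17]) cube([226, 17, 115]);
translate([114, 490, 17]) cube([226, 17, 115]);
translate([114, 178, 17]) cube([17, 312, 115]);
translate([323, 178, 17]) cube([17, 312, 115]);


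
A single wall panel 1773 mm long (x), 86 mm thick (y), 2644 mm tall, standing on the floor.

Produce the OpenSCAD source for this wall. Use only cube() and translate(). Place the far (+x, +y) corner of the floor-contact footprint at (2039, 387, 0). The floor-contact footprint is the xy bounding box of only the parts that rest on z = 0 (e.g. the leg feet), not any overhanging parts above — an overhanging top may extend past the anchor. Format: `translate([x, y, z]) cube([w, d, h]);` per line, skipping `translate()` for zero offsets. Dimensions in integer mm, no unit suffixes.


translate([266, 301, 0]) cube([1773, 86, 2644]);


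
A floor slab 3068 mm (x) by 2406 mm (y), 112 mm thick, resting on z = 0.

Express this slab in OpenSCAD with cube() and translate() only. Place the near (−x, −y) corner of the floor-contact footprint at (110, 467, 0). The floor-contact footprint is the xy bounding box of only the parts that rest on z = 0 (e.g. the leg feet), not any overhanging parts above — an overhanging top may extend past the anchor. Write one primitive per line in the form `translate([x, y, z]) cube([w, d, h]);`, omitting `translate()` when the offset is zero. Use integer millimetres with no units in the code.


translate([110, 467, 0]) cube([3068, 2406, 112]);


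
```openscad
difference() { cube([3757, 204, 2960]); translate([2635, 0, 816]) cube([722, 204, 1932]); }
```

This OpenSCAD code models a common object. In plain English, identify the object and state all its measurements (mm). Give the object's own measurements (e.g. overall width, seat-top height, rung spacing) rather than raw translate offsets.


A wall 3757 mm long (x), 204 mm thick (y), 2960 mm tall, with a rectangular window opening cut through it. The opening is 722 mm wide and 1932 mm tall; its sill is at z = 816 mm and its near (−x) edge is 2635 mm from the wall's −x end. The opening passes through the full wall thickness.


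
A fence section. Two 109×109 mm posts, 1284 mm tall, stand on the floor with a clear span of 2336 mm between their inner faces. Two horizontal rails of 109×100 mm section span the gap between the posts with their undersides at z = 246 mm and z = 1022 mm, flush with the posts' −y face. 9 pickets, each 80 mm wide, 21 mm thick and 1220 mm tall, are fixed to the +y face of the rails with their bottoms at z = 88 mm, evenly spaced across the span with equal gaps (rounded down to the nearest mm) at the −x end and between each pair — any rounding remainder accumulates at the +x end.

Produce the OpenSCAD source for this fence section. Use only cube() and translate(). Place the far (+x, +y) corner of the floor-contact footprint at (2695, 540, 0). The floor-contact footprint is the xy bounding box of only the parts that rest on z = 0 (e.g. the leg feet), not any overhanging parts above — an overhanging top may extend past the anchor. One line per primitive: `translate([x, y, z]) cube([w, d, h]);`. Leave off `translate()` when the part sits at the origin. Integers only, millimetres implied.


translate([141, 431, 0]) cube([109, 109, 1284]);
translate([2586, 431, 0]) cube([109, 109, 1284]);
translate([250, 431, 246]) cube([2336, 109, 100]);
translate([250, 431, 1022]) cube([2336, 109, 100]);
translate([411, 540, 88]) cube([80, 21, 1220]);
translate([652, 540, 88]) cube([80, 21, 1220]);
translate([893, 540, 88]) cube([80, 21, 1220]);
translate([1134, 540, 88]) cube([80, 21, 1220]);
translate([1375, 540, 88]) cube([80, 21, 1220]);
translate([1616, 540, 88]) cube([80, 21, 1220]);
translate([1857, 540, 88]) cube([80, 21, 1220]);
translate([2098, 540, 88]) cube([80, 21, 1220]);
translate([2339, 540, 88]) cube([80, 21, 1220]);


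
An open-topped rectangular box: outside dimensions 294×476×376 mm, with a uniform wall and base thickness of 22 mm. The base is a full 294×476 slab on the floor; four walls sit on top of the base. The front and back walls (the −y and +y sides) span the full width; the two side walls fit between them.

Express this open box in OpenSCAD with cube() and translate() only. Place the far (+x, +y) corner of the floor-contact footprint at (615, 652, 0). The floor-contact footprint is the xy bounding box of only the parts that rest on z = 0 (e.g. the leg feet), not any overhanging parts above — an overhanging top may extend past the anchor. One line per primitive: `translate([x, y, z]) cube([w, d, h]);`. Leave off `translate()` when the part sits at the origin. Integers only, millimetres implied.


translate([321, 176, 0]) cube([294, 476, 22]);
translate([321, 176, 22]) cube([294, 22, 354]);
translate([321, 630, 22]) cube([294, 22, 354]);
translate([321, 198, 22]) cube([22, 432, 354]);
translate([593, 198, 22]) cube([22, 432, 354]);


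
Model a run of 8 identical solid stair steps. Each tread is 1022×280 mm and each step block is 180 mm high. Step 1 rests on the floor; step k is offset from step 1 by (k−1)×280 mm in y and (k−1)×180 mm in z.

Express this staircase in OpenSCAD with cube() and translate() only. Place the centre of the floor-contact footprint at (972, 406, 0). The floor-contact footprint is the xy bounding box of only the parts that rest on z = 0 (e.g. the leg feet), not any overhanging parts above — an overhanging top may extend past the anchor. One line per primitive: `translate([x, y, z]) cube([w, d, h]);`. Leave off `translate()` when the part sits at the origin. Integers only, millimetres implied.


translate([461, 266, 0]) cube([1022, 280, 180]);
translate([461, 546, 180]) cube([1022, 280, 180]);
translate([461, 826, 360]) cube([1022, 280, 180]);
translate([461, 1106, 540]) cube([1022, 280, 180]);
translate([461, 1386, 720]) cube([1022, 280, 180]);
translate([461, 1666, 900]) cube([1022, 280, 180]);
translate([461, 1946, 1080]) cube([1022, 280, 180]);
translate([461, 2226, 1260]) cube([1022, 280, 180]);


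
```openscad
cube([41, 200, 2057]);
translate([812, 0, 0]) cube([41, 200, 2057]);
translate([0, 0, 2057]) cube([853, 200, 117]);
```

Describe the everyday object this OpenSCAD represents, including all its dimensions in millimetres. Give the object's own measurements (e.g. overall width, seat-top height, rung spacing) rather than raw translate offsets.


A door frame. The clear opening is 771 mm wide and 2057 mm high. Two 41 mm wide jambs, 200 mm deep, stand either side of the opening from the floor to the top of the opening. A 117 mm thick head sits across the top of both jambs, spanning the full outside width of the frame.


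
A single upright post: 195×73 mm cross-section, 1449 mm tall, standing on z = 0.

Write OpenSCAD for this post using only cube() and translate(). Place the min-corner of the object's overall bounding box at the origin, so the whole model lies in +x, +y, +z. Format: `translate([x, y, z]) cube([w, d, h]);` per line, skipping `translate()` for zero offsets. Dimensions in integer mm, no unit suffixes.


cube([195, 73, 1449]);


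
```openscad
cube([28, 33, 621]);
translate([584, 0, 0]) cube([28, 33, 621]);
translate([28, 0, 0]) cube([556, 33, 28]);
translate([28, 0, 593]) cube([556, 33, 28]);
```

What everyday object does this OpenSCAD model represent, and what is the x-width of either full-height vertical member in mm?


A picture frame. The border width is 28 mm.

Four thin pieces enclosing a rectangular opening — a picture frame. The two full-height stiles are 621 mm tall; the top rail sits at z = 593 and is 28 mm tall, so the border above the opening is 621 − 593 = 28 mm, matching the stile x-width.


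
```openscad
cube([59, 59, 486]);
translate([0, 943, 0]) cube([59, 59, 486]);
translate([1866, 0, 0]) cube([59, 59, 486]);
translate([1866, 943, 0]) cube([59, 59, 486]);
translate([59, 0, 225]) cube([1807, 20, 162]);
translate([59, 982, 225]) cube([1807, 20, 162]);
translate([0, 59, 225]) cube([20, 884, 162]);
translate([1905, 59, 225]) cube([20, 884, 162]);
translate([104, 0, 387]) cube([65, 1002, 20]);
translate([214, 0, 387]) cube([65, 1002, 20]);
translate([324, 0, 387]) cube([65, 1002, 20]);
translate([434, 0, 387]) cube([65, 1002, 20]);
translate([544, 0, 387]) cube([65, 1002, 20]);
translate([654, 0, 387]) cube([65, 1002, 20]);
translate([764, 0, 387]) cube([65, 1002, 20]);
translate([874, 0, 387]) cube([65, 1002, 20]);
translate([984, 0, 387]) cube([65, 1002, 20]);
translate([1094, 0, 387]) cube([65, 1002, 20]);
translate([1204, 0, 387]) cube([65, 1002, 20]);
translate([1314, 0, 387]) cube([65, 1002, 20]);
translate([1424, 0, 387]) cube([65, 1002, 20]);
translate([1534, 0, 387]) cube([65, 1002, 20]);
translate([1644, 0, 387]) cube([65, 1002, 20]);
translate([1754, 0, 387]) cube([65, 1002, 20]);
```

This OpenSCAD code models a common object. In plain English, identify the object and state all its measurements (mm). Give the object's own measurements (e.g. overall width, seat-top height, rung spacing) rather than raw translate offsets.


A bed frame 1925 mm long (x) by 1002 mm wide (y). Four 59×59 mm corner posts, 486 mm tall, at the corners of the footprint. Four rails of 20 mm thickness and 162 mm height run between adjacent posts with their undersides at z = 225 mm, their outer faces flush with the outside of the frame (the two x-running rails run between the posts' inner faces; the two y-running rails run between the posts' inner faces). 16 slats, each 65 mm wide (x) and 20 mm thick, lie across the top of the two x-running rails, running the full 1002 mm width of the frame in y; along x they sit between the end posts with a 45 mm gap after the −x posts and between neighbouring slats, leaving 47 mm before the +x posts.


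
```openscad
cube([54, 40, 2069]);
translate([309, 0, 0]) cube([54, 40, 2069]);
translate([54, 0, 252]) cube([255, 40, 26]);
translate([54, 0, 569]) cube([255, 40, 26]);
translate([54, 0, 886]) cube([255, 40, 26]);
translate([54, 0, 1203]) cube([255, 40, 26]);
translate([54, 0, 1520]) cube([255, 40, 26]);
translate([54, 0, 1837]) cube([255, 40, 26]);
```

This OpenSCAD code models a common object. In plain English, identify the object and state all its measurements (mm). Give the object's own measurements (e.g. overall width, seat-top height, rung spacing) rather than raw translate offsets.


A straight ladder. Two 54×40 mm vertical rails, 2069 mm tall, stand 363 mm apart (outside-to-outside) with their front faces coplanar on the −y side. 6 rungs, each 40 mm deep and 26 mm tall, span between the inner faces of the rails, front faces flush with the rails. The lowest rung's underside is at z = 252 mm and rungs are spaced 317 mm apart (underside to underside).


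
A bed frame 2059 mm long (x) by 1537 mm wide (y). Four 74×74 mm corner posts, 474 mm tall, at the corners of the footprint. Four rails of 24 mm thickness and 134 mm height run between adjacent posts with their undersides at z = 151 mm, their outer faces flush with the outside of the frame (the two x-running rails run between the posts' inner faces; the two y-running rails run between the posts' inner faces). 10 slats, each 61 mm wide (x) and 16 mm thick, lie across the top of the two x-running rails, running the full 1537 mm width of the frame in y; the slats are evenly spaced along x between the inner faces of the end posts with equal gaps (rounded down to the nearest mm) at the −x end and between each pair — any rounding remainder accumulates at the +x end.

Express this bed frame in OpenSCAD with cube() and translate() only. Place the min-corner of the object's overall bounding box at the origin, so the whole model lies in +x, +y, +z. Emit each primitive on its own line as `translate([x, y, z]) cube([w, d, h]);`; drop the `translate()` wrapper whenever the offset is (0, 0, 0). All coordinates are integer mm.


cube([74, 74, 474]);
translate([0, 1463, 0]) cube([74, 74, 474]);
translate([1985, 0, 0]) cube([74, 74, 474]);
translate([1985, 1463, 0]) cube([74, 74, 474]);
translate([74, 0, 151]) cube([1911, 24, 134]);
translate([74, 1513, 151]) cube([1911, 24, 134]);
translate([0, 74, 151]) cube([24, 1389, 134]);
translate([2035, 74, 151]) cube([24, 1389, 134]);
translate([192, 0, 285]) cube([61, 1537, 16]);
translate([371, 0, 285]) cube([61, 1537, 16]);
translate([550, 0, 285]) cube([61, 1537, 16]);
translate([729, 0, 285]) cube([61, 1537, 16]);
translate([908, 0, 285]) cube([61, 1537, 16]);
translate([1087, 0, 285]) cube([61, 1537, 16]);
translate([1266, 0, 285]) cube([61, 1537, 16]);
translate([1445, 0, 285]) cube([61, 1537, 16]);
translate([1624, 0, 285]) cube([61, 1537, 16]);
translate([1803, 0, 285]) cube([61, 1537, 16]);


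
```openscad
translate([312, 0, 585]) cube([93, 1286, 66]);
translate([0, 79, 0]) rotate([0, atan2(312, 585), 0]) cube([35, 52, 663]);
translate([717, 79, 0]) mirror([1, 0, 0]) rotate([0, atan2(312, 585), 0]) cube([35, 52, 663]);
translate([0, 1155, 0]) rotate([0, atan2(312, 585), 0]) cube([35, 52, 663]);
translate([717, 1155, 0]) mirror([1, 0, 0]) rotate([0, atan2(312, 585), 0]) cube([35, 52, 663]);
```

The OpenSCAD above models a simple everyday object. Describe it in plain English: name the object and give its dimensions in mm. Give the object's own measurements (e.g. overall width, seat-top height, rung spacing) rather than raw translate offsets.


A sawhorse. A 93×1286×66 mm beam (x, y, z) sits on two A-frame leg pairs. Each pair is two raked legs of 35×52 mm section (52 mm along y) splaying symmetrically in x. Each leg rises 585 mm vertically over 312 mm of horizontal reach and is 663 mm long along its own axis. Every leg's outer bottom edge rests on the floor and its outer top edge meets a bottom edge of the beam — the left legs (tilting toward +x) meet the beam's −x bottom edge, the right legs (their mirror images, tilting toward −x) meet its +x bottom edge — so the leg tops tuck under the beam, the beam's underside is 585 mm above the floor, and the feet are 717 mm apart outside-to-outside with the beam centred between them. The two leg pairs are set in 79 mm from either end of the beam.


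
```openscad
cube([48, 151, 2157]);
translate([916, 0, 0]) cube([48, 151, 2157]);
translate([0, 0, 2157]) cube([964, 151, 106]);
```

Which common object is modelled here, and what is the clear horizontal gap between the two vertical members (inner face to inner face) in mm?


A door frame. The clear opening width is 868 mm.

Two 2157 mm tall posts with a header on top — a door frame. The left jamb is 48 mm wide at x = 0; the right jamb starts at x = 916. The clear opening is 916 − 48 = 868 mm.


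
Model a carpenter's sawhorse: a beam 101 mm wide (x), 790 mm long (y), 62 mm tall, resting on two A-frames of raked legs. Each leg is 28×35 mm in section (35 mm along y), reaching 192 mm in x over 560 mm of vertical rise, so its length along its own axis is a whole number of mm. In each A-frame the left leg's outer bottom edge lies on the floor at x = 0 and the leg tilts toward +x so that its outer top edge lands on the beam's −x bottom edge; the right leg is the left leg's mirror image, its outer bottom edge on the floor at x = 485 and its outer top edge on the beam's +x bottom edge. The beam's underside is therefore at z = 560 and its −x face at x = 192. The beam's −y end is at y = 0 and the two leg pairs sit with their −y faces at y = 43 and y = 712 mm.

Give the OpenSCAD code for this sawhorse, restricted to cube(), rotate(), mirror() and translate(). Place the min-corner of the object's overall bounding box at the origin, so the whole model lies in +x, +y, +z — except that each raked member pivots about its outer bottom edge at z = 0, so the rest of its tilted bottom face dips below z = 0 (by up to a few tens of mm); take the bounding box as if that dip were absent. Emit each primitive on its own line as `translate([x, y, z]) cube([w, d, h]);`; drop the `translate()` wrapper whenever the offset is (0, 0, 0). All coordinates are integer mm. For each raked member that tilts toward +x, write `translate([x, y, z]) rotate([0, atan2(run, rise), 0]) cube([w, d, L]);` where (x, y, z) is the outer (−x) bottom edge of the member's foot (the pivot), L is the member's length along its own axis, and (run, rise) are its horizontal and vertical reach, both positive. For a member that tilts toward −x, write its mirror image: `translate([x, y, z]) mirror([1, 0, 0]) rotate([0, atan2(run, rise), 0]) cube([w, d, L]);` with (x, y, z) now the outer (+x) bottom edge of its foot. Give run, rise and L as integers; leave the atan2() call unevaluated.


// leg length = √(192² + 560²) = 592
// right-leg outer foot x = 2·192 + 101 = 485
// beam min-corner = (192, 0, 560)
translate([192, 0, 560]) cube([101, 790, 62]);
translate([0, 43, 0]) rotate([0, atan2(192, 560), 0]) cube([28, 35, 592]);
translate([485, 43, 0]) mirror([1, 0, 0]) rotate([0, atan2(192, 560), 0]) cube([28, 35, 592]);
translate([0, 712, 0]) rotate([0, atan2(192, 560), 0]) cube([28, 35, 592]);
translate([485, 712, 0]) mirror([1, 0, 0]) rotate([0, atan2(192, 560), 0]) cube([28, 35, 592]);


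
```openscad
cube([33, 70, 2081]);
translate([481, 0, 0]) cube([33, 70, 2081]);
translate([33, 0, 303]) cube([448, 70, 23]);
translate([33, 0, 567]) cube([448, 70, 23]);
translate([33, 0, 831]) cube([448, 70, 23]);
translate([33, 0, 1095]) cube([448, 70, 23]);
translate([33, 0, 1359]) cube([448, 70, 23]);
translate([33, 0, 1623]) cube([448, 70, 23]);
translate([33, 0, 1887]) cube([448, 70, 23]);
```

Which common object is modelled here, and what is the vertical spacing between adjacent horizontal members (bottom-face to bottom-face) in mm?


A ladder. The rung spacing is 264 mm.

Two tall 33×70 posts with 7 short bars between them — a ladder. Adjacent rungs sit at z = 303 and z = 567, so the spacing is 567 − 303 = 264 mm.


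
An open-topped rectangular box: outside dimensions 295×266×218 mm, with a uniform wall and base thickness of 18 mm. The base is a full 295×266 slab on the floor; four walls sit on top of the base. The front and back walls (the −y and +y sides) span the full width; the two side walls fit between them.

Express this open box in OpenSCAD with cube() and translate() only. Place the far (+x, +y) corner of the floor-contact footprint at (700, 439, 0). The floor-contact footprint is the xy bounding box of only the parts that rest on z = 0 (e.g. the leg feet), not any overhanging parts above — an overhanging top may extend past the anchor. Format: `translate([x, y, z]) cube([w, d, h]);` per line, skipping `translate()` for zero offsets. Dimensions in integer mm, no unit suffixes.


translate([405, 173, 0]) cube([295, 266, 18]);
translate([405, 173, 18]) cube([295, 18, 200]);
translate([405, 421, 18]) cube([295, 18, 200]);
translate([405, 191, 18]) cube([18, 230, 200]);
translate([682, 191, 18]) cube([18, 230, 200]);


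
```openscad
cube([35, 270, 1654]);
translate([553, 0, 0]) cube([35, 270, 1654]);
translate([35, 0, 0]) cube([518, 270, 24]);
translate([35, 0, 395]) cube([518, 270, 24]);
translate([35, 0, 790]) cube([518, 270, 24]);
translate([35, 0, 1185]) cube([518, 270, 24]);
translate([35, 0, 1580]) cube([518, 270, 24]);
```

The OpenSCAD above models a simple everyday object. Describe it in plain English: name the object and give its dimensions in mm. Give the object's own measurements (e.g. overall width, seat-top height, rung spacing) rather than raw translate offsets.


An open bookshelf. Two side panels, each 35 mm thick, 270 mm deep and 1654 mm tall, stand 588 mm apart (outside-to-outside). Between them sit 5 shelves, each 24 mm thick and 270 mm deep, spanning the full gap between the sides. The bottom shelf rests on the floor (its underside at z = 0) and the clear gap between one shelf's top and the next shelf's underside is 371 mm.


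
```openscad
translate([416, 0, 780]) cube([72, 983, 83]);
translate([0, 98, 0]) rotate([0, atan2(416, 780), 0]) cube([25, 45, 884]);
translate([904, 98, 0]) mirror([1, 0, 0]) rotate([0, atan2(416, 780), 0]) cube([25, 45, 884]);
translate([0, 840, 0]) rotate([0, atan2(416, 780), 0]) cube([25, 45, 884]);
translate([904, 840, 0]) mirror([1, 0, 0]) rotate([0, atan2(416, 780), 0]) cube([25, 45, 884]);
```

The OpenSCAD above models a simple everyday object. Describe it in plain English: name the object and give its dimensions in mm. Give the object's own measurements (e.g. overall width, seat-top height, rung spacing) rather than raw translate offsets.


A sawhorse. A 72×983×83 mm beam (x, y, z) sits on two A-frame leg pairs. Each pair is two raked legs of 25×45 mm section (45 mm along y) splaying symmetrically in x. Each leg rises 780 mm vertically over 416 mm of horizontal reach and is 884 mm long along its own axis. Every leg's outer bottom edge rests on the floor and its outer top edge meets a bottom edge of the beam — the left legs (tilting toward +x) meet the beam's −x bottom edge, the right legs (their mirror images, tilting toward −x) meet its +x bottom edge — so the leg tops tuck under the beam, the beam's underside is 780 mm above the floor, and the feet are 904 mm apart outside-to-outside with the beam centred between them. The two leg pairs are set in 98 mm from either end of the beam.


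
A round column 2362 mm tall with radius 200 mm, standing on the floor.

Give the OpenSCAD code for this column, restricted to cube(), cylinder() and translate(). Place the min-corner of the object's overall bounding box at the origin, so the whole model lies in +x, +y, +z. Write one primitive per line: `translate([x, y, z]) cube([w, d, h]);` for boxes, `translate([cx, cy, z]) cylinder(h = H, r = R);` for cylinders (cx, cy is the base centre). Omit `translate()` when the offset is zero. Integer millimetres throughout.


translate([200, 200, 0]) cylinder(h = 2362, r = 200);


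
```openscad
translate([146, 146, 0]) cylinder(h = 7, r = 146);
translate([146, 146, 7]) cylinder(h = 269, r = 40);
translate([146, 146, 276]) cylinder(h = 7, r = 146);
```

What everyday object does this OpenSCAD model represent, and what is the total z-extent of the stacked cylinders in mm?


A spool. The overall height is 283 mm.

Three coaxial cylinders, large–small–large — a spool. Two 7 mm flanges and a 269 mm core give 7 + 269 + 7 = 283 mm.


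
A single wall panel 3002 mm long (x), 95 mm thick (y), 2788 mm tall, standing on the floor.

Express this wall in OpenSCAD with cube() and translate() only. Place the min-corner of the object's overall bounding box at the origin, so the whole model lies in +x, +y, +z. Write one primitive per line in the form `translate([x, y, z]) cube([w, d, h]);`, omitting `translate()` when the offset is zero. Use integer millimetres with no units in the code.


cube([3002, 95, 2788]);


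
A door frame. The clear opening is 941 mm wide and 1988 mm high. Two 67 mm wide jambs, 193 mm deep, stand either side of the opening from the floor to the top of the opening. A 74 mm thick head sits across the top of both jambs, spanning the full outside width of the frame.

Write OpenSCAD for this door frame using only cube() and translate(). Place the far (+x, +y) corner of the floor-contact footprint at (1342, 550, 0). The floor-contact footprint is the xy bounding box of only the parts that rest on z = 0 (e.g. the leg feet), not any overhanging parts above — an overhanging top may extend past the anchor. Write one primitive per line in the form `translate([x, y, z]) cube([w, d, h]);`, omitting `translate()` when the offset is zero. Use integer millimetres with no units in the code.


translate([267, 357, 0]) cube([67, 193, 1988]);
translate([1275, 357, 0]) cube([67, 193, 1988]);
translate([267, 357, 1988]) cube([1075, 193, 74]);


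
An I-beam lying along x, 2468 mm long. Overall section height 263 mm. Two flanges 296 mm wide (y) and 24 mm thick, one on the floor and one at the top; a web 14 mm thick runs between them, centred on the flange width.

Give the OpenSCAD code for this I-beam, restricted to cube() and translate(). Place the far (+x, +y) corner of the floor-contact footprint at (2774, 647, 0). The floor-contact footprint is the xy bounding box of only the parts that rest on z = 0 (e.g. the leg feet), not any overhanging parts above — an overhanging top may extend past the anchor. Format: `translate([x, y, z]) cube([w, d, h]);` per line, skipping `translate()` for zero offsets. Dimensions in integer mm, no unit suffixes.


translate([306, 351, 0]) cube([2468, 296, 24]);
translate([306, 492, 24]) cube([2468, 14, 215]);
translate([306, 351, 239]) cube([2468, 296, 24]);


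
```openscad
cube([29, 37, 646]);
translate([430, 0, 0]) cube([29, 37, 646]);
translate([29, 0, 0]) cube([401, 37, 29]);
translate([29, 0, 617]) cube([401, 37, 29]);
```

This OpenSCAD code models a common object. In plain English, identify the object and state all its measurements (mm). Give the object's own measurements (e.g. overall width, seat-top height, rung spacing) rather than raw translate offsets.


A rectangular picture frame lying in the x–z plane (depth along y). The opening is 401 mm wide (x) by 588 mm tall (z), surrounded by a border 29 mm wide on all four sides. The frame is 37 mm deep and is made of two full-height vertical stiles with two horizontal rails fitted between them.


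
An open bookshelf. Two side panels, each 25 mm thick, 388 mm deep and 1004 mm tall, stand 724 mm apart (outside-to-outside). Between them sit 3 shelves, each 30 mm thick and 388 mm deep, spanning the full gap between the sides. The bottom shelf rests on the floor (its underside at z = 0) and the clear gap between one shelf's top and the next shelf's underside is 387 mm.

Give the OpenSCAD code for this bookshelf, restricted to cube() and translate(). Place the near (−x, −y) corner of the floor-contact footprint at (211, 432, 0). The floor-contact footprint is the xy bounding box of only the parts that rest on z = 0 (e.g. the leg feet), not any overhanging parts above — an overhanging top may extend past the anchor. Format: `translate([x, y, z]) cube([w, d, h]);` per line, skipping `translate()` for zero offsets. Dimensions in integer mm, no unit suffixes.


translate([211, 432, 0]) cube([25, 388, 1004]);
translate([910, 432, 0]) cube([25, 388, 1004]);
translate([236, 432, 0]) cube([674, 388, 30]);
translate([236, 432, 417]) cube([674, 388, 30]);
translate([236, 432, 834]) cube([674, 388, 30]);
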